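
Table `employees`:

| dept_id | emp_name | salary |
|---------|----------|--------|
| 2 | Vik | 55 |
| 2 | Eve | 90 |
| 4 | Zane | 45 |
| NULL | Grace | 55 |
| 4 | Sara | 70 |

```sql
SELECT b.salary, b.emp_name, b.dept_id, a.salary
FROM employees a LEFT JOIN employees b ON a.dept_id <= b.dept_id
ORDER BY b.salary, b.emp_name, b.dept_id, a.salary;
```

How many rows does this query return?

13

LEFT JOIN keeps every row from `employees a`; unmatched rows get NULL for `employees b`'s columns.
Matching on a.dept_id <= b.dept_id. A NULL in a compared column never satisfies the condition.
- a[0] dept_id=2 → 4 match(es) in b → 4 row(s).
- a[1] dept_id=2 → 4 match(es) in b → 4 row(s).
- a[2] dept_id=4 → 2 match(es) in b → 2 row(s).
- a[3] dept_id=NULL → no match; kept with NULLs on the b side.
- a[4] dept_id=4 → 2 match(es) in b → 2 row(s).
Total: 12 matched + 1 padded = 13 rows.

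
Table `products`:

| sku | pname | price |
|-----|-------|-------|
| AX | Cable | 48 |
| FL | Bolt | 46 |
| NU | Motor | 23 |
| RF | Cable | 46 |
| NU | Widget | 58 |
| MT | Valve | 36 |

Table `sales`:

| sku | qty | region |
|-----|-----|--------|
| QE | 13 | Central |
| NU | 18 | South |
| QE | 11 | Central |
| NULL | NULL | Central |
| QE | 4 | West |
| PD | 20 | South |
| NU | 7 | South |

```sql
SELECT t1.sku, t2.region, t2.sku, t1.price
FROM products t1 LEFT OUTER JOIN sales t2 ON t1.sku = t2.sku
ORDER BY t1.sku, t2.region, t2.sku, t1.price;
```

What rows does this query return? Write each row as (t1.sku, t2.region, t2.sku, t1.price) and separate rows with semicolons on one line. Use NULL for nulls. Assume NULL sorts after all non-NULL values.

(AX, NULL, NULL, 48); (FL, NULL, NULL, 46); (MT, NULL, NULL, 36); (NU, South, NU, 23); (NU, South, NU, 23); (NU, South, NU, 58); (NU, South, NU, 58); (RF, NULL, NULL, 46)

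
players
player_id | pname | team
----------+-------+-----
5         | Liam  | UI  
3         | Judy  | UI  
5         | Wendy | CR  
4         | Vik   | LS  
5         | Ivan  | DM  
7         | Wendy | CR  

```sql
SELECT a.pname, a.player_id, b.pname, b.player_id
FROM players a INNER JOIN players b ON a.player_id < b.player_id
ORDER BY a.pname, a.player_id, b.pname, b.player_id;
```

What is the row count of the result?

12

INNER JOIN keeps only pairs where the ON condition holds.
Matching on a.player_id < b.player_id.
Matched pairs: 12.
Total: 12 rows.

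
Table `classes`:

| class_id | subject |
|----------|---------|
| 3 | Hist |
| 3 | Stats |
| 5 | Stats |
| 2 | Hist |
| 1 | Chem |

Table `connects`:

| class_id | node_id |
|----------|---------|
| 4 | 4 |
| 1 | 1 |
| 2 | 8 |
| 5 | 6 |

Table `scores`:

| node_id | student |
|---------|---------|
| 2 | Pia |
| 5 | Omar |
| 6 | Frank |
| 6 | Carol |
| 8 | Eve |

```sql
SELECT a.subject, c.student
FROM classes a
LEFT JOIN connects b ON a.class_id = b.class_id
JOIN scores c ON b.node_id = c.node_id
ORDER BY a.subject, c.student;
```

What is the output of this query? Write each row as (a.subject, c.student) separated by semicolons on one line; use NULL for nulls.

(Hist, Eve); (Stats, Carol); (Stats, Frank)

Joins associate left-to-right: classes LEFT JOIN connects on class_id gives 5 intermediate row(s).
Then INNER JOIN `scores c` on node_id: keep only rows whose b.node_id appears in c.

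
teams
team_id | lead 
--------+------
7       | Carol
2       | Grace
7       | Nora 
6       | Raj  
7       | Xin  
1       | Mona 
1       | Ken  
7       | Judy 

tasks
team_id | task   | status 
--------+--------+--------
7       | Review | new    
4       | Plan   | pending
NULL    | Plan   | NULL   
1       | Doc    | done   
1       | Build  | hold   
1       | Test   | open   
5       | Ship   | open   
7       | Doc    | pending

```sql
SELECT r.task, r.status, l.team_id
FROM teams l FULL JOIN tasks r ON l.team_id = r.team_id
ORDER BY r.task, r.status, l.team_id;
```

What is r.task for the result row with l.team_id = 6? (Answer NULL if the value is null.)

NULL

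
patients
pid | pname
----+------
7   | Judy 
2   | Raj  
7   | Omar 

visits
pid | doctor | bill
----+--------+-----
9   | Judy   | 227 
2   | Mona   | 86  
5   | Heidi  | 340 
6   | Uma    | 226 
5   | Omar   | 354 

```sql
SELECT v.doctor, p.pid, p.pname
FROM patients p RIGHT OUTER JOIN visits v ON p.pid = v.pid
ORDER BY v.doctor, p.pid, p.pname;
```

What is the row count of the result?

RIGHT JOIN keeps every row from `visits`; unmatched rows get NULL for `patients`'s columns.
Matching on p.pid = v.pid.
- p[0] pid=7 → no match.
- p[1] pid=2 → 1 match(es) in v → 1 row(s).
- p[2] pid=7 → no match.
- 4 row(s) from v found no p partner → padded with NULL.
Total: 1 matched + 4 padded = 5 rows.

5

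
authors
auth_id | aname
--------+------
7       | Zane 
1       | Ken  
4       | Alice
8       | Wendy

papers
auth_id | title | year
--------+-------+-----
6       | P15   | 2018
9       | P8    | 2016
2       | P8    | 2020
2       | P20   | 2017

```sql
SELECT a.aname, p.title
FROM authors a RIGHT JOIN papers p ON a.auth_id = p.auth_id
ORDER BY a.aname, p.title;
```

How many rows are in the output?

RIGHT JOIN keeps every row from `papers`; unmatched rows get NULL for `authors`'s columns.
Matching on a.auth_id = p.auth_id.
- a (auth_id=7) has no partner in p.
- a (auth_id=1) has no partner in p.
- a (auth_id=4) has no partner in p.
- a (auth_id=8) has no partner in p.
- 4 p row(s) had no a match → kept, a columns NULL.
Total: 0 matched + 4 padded = 4 rows.

4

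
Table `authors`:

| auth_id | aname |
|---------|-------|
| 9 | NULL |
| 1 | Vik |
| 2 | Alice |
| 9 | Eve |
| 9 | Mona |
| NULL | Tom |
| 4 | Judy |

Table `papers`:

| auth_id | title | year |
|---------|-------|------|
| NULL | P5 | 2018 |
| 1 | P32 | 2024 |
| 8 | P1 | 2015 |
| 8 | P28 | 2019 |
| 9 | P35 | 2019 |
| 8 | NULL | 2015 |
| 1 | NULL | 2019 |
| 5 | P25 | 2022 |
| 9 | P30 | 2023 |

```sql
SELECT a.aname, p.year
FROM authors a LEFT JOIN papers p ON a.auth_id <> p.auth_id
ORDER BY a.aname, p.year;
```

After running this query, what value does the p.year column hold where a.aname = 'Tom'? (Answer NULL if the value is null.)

NULL

LEFT JOIN keeps every row from `authors`; unmatched rows get NULL for `papers`'s columns.
Matching on a.auth_id <> p.auth_id. A NULL in a compared column never satisfies the condition.
- a (auth_id=9) pairs with 6 row(s) of p.
- a (auth_id=1) pairs with 6 row(s) of p.
- a (auth_id=2) pairs with 8 row(s) of p.
- a (auth_id=9) pairs with 6 row(s) of p.
- a (auth_id=9) pairs with 6 row(s) of p.
- a (auth_id=NULL) has no partner → padded with NULL.
- a (auth_id=4) pairs with 8 row(s) of p.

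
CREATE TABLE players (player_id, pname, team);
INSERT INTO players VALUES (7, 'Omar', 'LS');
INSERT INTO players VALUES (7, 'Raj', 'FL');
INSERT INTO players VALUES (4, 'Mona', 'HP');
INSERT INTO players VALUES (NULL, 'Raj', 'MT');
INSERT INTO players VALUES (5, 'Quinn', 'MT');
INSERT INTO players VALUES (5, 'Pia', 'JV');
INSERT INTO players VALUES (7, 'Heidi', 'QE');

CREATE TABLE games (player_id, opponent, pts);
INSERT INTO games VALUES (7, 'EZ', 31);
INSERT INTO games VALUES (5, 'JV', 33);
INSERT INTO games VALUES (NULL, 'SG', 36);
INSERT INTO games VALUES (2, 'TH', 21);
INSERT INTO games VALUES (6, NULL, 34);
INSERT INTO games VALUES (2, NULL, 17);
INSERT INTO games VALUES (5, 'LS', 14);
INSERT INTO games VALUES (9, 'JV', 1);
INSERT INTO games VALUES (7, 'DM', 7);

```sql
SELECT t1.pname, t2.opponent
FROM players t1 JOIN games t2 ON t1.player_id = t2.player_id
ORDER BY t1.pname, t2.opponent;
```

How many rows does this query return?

INNER JOIN keeps only pairs where the ON condition holds.
Matching on t1.player_id = t2.player_id. A NULL in a compared column never satisfies the condition.
- t1 row (player_id=7): matches 2 t2 row(s) → 2 output row(s).
- t1 row (player_id=7): matches 2 t2 row(s) → 2 output row(s).
- t1 row (player_id=4): no match → dropped.
- t1 row (player_id=NULL): no match → dropped.
- t1 row (player_id=5): matches 2 t2 row(s) → 2 output row(s).
- t1 row (player_id=5): matches 2 t2 row(s) → 2 output row(s).
- t1 row (player_id=7): matches 2 t2 row(s) → 2 output row(s).
Total: 10 rows.

10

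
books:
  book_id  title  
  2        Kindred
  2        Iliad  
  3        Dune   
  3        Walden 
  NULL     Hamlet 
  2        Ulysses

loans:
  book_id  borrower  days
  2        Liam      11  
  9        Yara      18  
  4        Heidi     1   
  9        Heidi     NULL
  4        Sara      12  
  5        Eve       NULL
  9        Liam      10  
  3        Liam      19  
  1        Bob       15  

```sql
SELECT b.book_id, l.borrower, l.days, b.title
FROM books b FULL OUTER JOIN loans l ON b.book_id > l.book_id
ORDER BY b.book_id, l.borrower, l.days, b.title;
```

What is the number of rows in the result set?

FULL OUTER JOIN keeps every row from both sides; unmatched rows get NULL for the other side's columns.
Matching on b.book_id > l.book_id. A NULL in a compared column never satisfies the condition.
- b row (book_id=2): matches 1 l row(s) → 1 output row(s).
- b row (book_id=2): matches 1 l row(s) → 1 output row(s).
- b row (book_id=3): matches 2 l row(s) → 2 output row(s).
- b row (book_id=3): matches 2 l row(s) → 2 output row(s).
- b row (book_id=NULL): no match → kept, l columns NULL.
- b row (book_id=2): matches 1 l row(s) → 1 output row(s).
- 7 l row(s) had no b match → kept, b columns NULL.
Total: 7 matched + 8 padded = 15 rows.

15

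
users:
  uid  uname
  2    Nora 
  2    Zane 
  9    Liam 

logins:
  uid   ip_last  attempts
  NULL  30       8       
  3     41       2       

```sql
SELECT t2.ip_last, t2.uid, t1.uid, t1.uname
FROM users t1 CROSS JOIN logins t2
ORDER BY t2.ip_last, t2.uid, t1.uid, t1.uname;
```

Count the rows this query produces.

CROSS JOIN pairs every row of `users` with every row of `logins`: 3 × 2 = 6 rows.

6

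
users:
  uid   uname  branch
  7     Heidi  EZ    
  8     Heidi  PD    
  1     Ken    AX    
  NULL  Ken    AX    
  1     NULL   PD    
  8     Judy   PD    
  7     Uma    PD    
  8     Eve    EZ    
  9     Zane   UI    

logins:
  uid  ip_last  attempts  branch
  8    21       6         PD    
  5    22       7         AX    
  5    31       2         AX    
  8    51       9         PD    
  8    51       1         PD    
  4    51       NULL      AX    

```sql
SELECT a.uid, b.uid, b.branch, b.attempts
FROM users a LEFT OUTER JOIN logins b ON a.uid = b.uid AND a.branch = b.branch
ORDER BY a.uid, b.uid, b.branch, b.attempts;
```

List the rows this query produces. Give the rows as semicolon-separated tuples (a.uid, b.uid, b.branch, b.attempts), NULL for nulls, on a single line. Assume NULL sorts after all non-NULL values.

(1, NULL, NULL, NULL); (1, NULL, NULL, NULL); (7, NULL, NULL, NULL); (7, NULL, NULL, NULL); (8, 8, PD, 1); (8, 8, PD, 1); (8, 8, PD, 6); (8, 8, PD, 6); (8, 8, PD, 9); (8, 8, PD, 9); (8, NULL, NULL, NULL); (9, NULL, NULL, NULL); (NULL, NULL, NULL, NULL)

LEFT JOIN keeps every row from `users`; unmatched rows get NULL for `logins`'s columns.
Matching on a.uid = b.uid AND a.branch = b.branch. A NULL in a compared column never satisfies the condition.
- a[0] uid=7, branch=EZ → no match; kept with NULLs on the b side.
- a[1] uid=8, branch=PD → 3 match(es) in b → 3 row(s).
- a[2] uid=1, branch=AX → no match; kept with NULLs on the b side.
- a[3] uid=NULL, branch=AX → no match; kept with NULLs on the b side.
- a[4] uid=1, branch=PD → no match; kept with NULLs on the b side.
- a[5] uid=8, branch=PD → 3 match(es) in b → 3 row(s).
- a[6] uid=7, branch=PD → no match; kept with NULLs on the b side.
- a[7] uid=8, branch=EZ → no match; kept with NULLs on the b side.
- a[8] uid=9, branch=UI → no match; kept with NULLs on the b side.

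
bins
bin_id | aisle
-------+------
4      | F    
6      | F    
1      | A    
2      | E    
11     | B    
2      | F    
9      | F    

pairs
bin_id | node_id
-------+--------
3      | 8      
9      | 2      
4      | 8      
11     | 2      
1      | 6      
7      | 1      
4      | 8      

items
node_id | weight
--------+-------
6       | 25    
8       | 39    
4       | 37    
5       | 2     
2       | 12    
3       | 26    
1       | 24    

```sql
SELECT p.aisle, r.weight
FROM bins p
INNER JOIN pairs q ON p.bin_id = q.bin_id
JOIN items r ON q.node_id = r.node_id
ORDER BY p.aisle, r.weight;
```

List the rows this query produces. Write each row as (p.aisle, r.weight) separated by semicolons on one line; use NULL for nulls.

Step 1 — p INNER JOIN q on bin_id → 5 row(s).
Then INNER JOIN `items r` on node_id: keep only rows whose q.node_id appears in r.

(A, 25); (B, 12); (F, 12); (F, 39); (F, 39)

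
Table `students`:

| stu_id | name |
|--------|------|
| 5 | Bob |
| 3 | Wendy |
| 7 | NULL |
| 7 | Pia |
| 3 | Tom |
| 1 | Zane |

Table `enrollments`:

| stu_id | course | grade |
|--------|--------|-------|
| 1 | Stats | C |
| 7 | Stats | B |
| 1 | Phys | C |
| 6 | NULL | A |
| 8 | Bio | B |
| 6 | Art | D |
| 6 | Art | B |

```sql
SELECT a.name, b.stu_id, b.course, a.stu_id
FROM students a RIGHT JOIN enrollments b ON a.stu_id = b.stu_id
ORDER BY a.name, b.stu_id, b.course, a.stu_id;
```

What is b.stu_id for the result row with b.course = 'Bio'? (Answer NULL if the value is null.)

RIGHT JOIN keeps every row from `enrollments`; unmatched rows get NULL for `students`'s columns.
Matching on a.stu_id = b.stu_id.
- stu_id=5: no matching b row.
- stu_id=3: no matching b row.
- stu_id=7: 1 matching b row(s), so 1 row(s) emitted.
- stu_id=7: 1 matching b row(s), so 1 row(s) emitted.
- stu_id=3: no matching b row.
- stu_id=1: 2 matching b row(s), so 2 row(s) emitted.
- 4 b row(s) had no a match → kept, a columns NULL.

8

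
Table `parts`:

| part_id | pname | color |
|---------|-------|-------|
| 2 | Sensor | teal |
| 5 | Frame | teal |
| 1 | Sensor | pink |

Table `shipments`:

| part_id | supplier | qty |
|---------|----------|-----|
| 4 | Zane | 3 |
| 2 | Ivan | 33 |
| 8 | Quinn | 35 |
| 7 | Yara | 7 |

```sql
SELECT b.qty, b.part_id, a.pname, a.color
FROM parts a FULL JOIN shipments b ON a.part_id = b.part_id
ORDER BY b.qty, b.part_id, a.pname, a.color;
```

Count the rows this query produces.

6

FULL OUTER JOIN keeps every row from both sides; unmatched rows get NULL for the other side's columns.
Matching on a.part_id = b.part_id.
- a row (part_id=2): matches 1 b row(s) → 1 output row(s).
- a row (part_id=5): no match → kept, b columns NULL.
- a row (part_id=1): no match → kept, b columns NULL.
- 3 row(s) from b found no a partner → padded with NULL.
Total: 1 matched + 5 padded = 6 rows.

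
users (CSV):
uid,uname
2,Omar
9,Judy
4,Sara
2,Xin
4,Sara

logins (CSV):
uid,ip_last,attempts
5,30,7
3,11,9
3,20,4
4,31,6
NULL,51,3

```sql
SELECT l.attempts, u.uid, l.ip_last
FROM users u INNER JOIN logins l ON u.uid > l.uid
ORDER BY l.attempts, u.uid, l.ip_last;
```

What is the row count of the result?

8

INNER JOIN keeps only pairs where the ON condition holds.
Matching on u.uid > l.uid. A NULL in a compared column never satisfies the condition.
Matched pairs: 8.
Total: 8 rows.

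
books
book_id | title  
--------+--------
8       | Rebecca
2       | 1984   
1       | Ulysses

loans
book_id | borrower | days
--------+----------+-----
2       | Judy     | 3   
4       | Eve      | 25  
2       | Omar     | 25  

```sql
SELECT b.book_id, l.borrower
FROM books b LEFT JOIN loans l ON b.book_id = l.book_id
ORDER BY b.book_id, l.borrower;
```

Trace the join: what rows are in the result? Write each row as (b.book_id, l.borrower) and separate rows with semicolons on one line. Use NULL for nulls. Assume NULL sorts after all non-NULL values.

(1, NULL); (2, Judy); (2, Omar); (8, NULL)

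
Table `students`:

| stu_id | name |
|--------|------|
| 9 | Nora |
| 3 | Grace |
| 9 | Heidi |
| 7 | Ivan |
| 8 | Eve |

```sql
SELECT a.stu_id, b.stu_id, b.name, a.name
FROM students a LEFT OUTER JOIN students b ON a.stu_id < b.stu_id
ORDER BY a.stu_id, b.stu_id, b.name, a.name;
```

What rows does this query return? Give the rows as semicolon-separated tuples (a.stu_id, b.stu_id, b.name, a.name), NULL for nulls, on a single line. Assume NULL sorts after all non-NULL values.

(3, 7, Ivan, Grace); (3, 8, Eve, Grace); (3, 9, Heidi, Grace); (3, 9, Nora, Grace); (7, 8, Eve, Ivan); (7, 9, Heidi, Ivan); (7, 9, Nora, Ivan); (8, 9, Heidi, Eve); (8, 9, Nora, Eve); (9, NULL, NULL, Heidi); (9, NULL, NULL, Nora)

LEFT JOIN keeps every row from `students a`; unmatched rows get NULL for `students b`'s columns.
Matching on a.stu_id < b.stu_id.
- a (stu_id=9) has no partner → padded with NULL.
- a (stu_id=3) pairs with 4 row(s) of b.
- a (stu_id=9) has no partner → padded with NULL.
- a (stu_id=7) pairs with 3 row(s) of b.
- a (stu_id=8) pairs with 2 row(s) of b.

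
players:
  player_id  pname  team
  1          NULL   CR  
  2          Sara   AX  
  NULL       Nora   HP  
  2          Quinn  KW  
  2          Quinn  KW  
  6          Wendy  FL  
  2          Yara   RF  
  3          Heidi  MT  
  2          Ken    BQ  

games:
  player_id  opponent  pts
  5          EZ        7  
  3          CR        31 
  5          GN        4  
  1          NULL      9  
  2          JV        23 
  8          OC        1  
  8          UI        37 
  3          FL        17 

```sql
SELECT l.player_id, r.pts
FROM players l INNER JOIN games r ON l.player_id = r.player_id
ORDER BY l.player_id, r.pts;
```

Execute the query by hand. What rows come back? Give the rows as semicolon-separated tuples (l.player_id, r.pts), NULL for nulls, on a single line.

(1, 9); (2, 23); (2, 23); (2, 23); (2, 23); (2, 23); (3, 17); (3, 31)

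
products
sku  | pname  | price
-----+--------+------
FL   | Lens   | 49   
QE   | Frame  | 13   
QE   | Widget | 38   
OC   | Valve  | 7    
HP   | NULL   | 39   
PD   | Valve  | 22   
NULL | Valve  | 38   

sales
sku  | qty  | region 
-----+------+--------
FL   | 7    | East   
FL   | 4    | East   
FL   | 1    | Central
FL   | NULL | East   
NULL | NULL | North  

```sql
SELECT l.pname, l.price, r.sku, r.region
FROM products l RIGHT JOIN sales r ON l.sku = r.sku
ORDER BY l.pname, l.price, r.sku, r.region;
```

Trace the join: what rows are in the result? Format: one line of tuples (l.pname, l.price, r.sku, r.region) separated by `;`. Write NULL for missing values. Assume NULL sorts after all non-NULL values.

(Lens, 49, FL, Central); (Lens, 49, FL, East); (Lens, 49, FL, East); (Lens, 49, FL, East); (NULL, NULL, NULL, North)

RIGHT JOIN keeps every row from `sales`; unmatched rows get NULL for `products`'s columns.
Matching on l.sku = r.sku. A NULL in a compared column never satisfies the condition.
- sku=FL: 4 matching r row(s), so 4 row(s) emitted.
- sku=QE: no matching r row.
- sku=QE: no matching r row.
- sku=OC: no matching r row.
- sku=HP: no matching r row.
- sku=PD: no matching r row.
- sku=NULL: no matching r row.
- 1 row(s) from r found no l partner → padded with NULL.
After projecting and ordering:
l.pname | l.price | r.sku | r.region
Lens | 49 | FL | Central
Lens | 49 | FL | East
Lens | 49 | FL | East
Lens | 49 | FL | East
NULL | NULL | NULL | North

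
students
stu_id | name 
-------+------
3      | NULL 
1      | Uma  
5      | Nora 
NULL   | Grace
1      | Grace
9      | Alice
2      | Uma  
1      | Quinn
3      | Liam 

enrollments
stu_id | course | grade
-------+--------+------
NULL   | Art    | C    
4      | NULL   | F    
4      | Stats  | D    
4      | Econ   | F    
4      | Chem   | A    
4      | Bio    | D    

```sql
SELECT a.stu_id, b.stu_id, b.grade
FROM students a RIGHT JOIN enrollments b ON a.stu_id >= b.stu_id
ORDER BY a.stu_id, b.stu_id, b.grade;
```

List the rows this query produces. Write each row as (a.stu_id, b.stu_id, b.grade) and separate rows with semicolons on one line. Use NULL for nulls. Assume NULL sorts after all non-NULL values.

(5, 4, A); (5, 4, D); (5, 4, D); (5, 4, F); (5, 4, F); (9, 4, A); (9, 4, D); (9, 4, D); (9, 4, F); (9, 4, F); (NULL, NULL, C)

RIGHT JOIN keeps every row from `enrollments`; unmatched rows get NULL for `students`'s columns.
Matching on a.stu_id >= b.stu_id. A NULL in a compared column never satisfies the condition.
- a[0] stu_id=3 → no match.
- a[1] stu_id=1 → no match.
- a[2] stu_id=5 → 5 match(es) in b → 5 row(s).
- a[3] stu_id=NULL → no match.
- a[4] stu_id=1 → no match.
- a[5] stu_id=9 → 5 match(es) in b → 5 row(s).
- a[6] stu_id=2 → no match.
- a[7] stu_id=1 → no match.
- a[8] stu_id=3 → no match.
- 1 row(s) from b found no a partner → padded with NULL.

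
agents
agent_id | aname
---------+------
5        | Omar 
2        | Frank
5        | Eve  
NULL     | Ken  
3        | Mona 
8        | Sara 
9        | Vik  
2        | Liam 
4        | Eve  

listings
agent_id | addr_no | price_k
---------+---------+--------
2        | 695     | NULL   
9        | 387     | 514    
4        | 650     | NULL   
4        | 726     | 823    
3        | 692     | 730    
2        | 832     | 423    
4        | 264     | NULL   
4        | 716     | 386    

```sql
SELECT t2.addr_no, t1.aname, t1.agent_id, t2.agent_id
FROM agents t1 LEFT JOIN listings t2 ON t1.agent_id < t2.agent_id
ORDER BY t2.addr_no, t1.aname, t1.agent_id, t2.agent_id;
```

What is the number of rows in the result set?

LEFT JOIN keeps every row from `agents`; unmatched rows get NULL for `listings`'s columns.
Matching on t1.agent_id < t2.agent_id. A NULL in a compared column never satisfies the condition.
- t1 (agent_id=5) pairs with 1 row(s) of t2.
- t1 (agent_id=2) pairs with 6 row(s) of t2.
- t1 (agent_id=5) pairs with 1 row(s) of t2.
- t1 (agent_id=NULL) has no partner → padded with NULL.
- t1 (agent_id=3) pairs with 5 row(s) of t2.
- t1 (agent_id=8) pairs with 1 row(s) of t2.
- t1 (agent_id=9) has no partner → padded with NULL.
- t1 (agent_id=2) pairs with 6 row(s) of t2.
- t1 (agent_id=4) pairs with 1 row(s) of t2.
Total: 21 matched + 2 padded = 23 rows.

23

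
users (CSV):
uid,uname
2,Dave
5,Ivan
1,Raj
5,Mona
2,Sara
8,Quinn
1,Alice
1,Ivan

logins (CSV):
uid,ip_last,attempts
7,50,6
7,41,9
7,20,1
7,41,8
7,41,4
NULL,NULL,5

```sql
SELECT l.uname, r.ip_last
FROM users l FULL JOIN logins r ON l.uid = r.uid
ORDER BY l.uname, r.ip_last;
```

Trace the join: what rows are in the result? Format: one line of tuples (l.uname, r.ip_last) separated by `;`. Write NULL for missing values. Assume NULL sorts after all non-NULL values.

FULL OUTER JOIN keeps every row from both sides; unmatched rows get NULL for the other side's columns.
Matching on l.uid = r.uid. A NULL in a compared column never satisfies the condition.
- l[0] uid=2 → no match; kept with NULLs on the r side.
- l[1] uid=5 → no match; kept with NULLs on the r side.
- l[2] uid=1 → no match; kept with NULLs on the r side.
- l[3] uid=5 → no match; kept with NULLs on the r side.
- l[4] uid=2 → no match; kept with NULLs on the r side.
- l[5] uid=8 → no match; kept with NULLs on the r side.
- l[6] uid=1 → no match; kept with NULLs on the r side.
- l[7] uid=1 → no match; kept with NULLs on the r side.
- 6 row(s) from r found no l partner → padded with NULL.

(Alice, NULL); (Dave, NULL); (Ivan, NULL); (Ivan, NULL); (Mona, NULL); (Quinn, NULL); (Raj, NULL); (Sara, NULL); (NULL, 20); (NULL, 41); (NULL, 41); (NULL, 41); (NULL, 50); (NULL, NULL)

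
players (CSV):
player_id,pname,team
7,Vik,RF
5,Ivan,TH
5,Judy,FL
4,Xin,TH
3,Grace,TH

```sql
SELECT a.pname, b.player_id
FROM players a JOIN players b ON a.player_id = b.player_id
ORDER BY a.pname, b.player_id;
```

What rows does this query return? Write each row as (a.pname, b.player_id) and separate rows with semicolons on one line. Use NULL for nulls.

(Grace, 3); (Ivan, 5); (Ivan, 5); (Judy, 5); (Judy, 5); (Vik, 7); (Xin, 4)

INNER JOIN keeps only pairs where the ON condition holds.
Matching on a.player_id = b.player_id.
Matched pairs: 7.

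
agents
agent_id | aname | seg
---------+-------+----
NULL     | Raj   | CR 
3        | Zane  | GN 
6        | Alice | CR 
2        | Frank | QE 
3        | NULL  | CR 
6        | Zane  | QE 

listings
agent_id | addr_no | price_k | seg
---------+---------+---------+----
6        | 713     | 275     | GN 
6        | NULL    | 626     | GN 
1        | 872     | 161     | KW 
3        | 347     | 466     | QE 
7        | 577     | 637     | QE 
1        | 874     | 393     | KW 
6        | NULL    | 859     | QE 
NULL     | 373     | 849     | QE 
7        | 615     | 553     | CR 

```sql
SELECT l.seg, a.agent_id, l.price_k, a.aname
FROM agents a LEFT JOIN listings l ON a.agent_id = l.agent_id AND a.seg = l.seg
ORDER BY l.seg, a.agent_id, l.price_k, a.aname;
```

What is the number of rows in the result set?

LEFT JOIN keeps every row from `agents`; unmatched rows get NULL for `listings`'s columns.
Matching on a.agent_id = l.agent_id AND a.seg = l.seg. A NULL in a compared column never satisfies the condition.
Matched pairs: 1; unmatched a rows kept: 5.
Total: 1 matched + 5 padded = 6 rows.

6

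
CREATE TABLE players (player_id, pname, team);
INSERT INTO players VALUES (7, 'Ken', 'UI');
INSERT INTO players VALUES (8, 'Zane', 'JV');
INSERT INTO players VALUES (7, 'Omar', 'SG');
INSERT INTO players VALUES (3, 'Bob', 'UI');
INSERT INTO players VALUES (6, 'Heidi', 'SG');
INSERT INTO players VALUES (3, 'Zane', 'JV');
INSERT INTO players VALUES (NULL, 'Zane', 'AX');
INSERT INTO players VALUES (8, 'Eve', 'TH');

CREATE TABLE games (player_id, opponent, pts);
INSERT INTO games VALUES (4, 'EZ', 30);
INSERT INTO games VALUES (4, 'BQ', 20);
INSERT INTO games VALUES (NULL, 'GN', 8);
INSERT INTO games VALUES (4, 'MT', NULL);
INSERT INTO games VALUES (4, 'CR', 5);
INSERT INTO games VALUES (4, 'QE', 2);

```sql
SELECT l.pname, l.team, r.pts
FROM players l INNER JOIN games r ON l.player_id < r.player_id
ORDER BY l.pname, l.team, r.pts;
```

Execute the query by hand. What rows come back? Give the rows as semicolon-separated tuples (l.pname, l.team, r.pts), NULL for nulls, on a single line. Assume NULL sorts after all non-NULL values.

(Bob, UI, 2); (Bob, UI, 5); (Bob, UI, 20); (Bob, UI, 30); (Bob, UI, NULL); (Zane, JV, 2); (Zane, JV, 5); (Zane, JV, 20); (Zane, JV, 30); (Zane, JV, NULL)

INNER JOIN keeps only pairs where the ON condition holds.
Matching on l.player_id < r.player_id. A NULL in a compared column never satisfies the condition.
Matched pairs: 10.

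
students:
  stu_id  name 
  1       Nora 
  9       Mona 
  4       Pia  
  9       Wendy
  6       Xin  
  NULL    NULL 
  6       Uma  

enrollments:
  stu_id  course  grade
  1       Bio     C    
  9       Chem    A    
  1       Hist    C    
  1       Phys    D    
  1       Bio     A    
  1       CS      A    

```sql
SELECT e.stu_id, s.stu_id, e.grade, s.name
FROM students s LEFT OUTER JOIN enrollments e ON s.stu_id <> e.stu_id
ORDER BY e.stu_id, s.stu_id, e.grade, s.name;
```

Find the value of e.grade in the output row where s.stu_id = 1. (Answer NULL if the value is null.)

LEFT JOIN keeps every row from `students`; unmatched rows get NULL for `enrollments`'s columns.
Matching on s.stu_id <> e.stu_id. A NULL in a compared column never satisfies the condition.
- stu_id=1: 1 matching e row(s), so 1 row(s) emitted.
- stu_id=9: 5 matching e row(s), so 5 row(s) emitted.
- stu_id=4: 6 matching e row(s), so 6 row(s) emitted.
- stu_id=9: 5 matching e row(s), so 5 row(s) emitted.
- stu_id=6: 6 matching e row(s), so 6 row(s) emitted.
- stu_id=NULL: no e row matches, row kept with e columns NULL.
- stu_id=6: 6 matching e row(s), so 6 row(s) emitted.

A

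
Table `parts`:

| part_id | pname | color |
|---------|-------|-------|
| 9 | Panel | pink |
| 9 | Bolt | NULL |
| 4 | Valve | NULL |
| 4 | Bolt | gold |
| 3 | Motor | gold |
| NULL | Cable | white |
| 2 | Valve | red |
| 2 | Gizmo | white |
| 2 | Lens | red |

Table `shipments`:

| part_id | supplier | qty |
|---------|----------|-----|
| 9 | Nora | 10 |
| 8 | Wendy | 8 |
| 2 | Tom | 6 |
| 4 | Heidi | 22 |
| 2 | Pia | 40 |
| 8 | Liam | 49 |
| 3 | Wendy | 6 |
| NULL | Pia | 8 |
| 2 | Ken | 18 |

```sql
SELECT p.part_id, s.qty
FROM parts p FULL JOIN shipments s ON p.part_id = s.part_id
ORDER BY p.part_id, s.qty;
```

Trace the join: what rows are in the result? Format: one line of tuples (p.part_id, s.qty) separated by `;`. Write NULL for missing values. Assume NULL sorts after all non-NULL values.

FULL OUTER JOIN keeps every row from both sides; unmatched rows get NULL for the other side's columns.
Matching on p.part_id = s.part_id. A NULL in a compared column never satisfies the condition.
- p[0] part_id=9 → 1 match(es) in s → 1 row(s).
- p[1] part_id=9 → 1 match(es) in s → 1 row(s).
- p[2] part_id=4 → 1 match(es) in s → 1 row(s).
- p[3] part_id=4 → 1 match(es) in s → 1 row(s).
- p[4] part_id=3 → 1 match(es) in s → 1 row(s).
- p[5] part_id=NULL → no match; kept with NULLs on the s side.
- p[6] part_id=2 → 3 match(es) in s → 3 row(s).
- p[7] part_id=2 → 3 match(es) in s → 3 row(s).
- p[8] part_id=2 → 3 match(es) in s → 3 row(s).
- 3 row(s) from s found no p partner → padded with NULL.

(2, 6); (2, 6); (2, 6); (2, 18); (2, 18); (2, 18); (2, 40); (2, 40); (2, 40); (3, 6); (4, 22); (4, 22); (9, 10); (9, 10); (NULL, 8); (NULL, 8); (NULL, 49); (NULL, NULL)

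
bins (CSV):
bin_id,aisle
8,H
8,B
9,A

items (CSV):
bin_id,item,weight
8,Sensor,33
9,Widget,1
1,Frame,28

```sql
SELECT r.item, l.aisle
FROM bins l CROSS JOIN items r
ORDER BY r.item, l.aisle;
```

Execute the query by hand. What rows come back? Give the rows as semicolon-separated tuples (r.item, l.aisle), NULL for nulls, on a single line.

(Frame, A); (Frame, B); (Frame, H); (Sensor, A); (Sensor, B); (Sensor, H); (Widget, A); (Widget, B); (Widget, H)

CROSS JOIN pairs every row of `bins` with every row of `items`: 3 × 3 = 9 rows.
After projecting and ordering:
r.item | l.aisle
Frame | A
Frame | B
Frame | H
Sensor | A
Sensor | B
Sensor | H
Widget | A
Widget | B
Widget | H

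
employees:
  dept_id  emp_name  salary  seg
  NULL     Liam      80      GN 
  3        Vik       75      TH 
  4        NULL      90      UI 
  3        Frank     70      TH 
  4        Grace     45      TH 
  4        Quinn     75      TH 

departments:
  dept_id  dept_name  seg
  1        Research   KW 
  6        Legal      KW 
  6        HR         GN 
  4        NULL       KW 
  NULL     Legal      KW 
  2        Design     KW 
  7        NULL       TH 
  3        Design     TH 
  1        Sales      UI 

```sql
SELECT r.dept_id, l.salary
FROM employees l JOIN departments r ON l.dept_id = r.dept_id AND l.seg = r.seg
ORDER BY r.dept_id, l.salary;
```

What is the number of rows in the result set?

INNER JOIN keeps only pairs where the ON condition holds.
Matching on l.dept_id = r.dept_id AND l.seg = r.seg. A NULL in a compared column never satisfies the condition.
Matched pairs: 2.
Total: 2 rows.

2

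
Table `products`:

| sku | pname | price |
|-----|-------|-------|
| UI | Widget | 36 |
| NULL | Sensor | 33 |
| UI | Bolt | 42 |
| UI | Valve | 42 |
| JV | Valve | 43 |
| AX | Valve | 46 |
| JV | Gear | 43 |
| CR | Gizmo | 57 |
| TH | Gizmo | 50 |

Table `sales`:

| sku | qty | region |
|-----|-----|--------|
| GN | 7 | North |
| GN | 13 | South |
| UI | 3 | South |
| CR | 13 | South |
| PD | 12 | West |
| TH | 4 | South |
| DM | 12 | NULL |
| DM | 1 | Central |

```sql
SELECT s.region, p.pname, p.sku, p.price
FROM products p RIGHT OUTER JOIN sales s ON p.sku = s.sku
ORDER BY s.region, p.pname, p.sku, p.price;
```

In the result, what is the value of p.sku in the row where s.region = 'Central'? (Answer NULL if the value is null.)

NULL

RIGHT JOIN keeps every row from `sales`; unmatched rows get NULL for `products`'s columns.
Matching on p.sku = s.sku. A NULL in a compared column never satisfies the condition.
- sku=UI: 1 matching s row(s), so 1 row(s) emitted.
- sku=NULL: no matching s row.
- sku=UI: 1 matching s row(s), so 1 row(s) emitted.
- sku=UI: 1 matching s row(s), so 1 row(s) emitted.
- sku=JV: no matching s row.
- sku=AX: no matching s row.
- sku=JV: no matching s row.
- sku=CR: 1 matching s row(s), so 1 row(s) emitted.
- sku=TH: 1 matching s row(s), so 1 row(s) emitted.
- 5 s row(s) had no p match → kept, p columns NULL.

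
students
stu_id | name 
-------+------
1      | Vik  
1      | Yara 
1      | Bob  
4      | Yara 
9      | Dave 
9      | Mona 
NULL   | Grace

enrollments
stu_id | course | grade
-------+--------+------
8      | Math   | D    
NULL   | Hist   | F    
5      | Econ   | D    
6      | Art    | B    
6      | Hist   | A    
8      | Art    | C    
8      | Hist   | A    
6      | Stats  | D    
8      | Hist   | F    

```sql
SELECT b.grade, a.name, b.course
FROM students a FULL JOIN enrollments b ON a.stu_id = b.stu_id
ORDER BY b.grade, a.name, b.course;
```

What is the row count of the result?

16

FULL OUTER JOIN keeps every row from both sides; unmatched rows get NULL for the other side's columns.
Matching on a.stu_id = b.stu_id. A NULL in a compared column never satisfies the condition.
- a row (stu_id=1): no match → kept, b columns NULL.
- a row (stu_id=1): no match → kept, b columns NULL.
- a row (stu_id=1): no match → kept, b columns NULL.
- a row (stu_id=4): no match → kept, b columns NULL.
- a row (stu_id=9): no match → kept, b columns NULL.
- a row (stu_id=9): no match → kept, b columns NULL.
- a row (stu_id=NULL): no match → kept, b columns NULL.
- 9 b row(s) had no a match → kept, a columns NULL.
Total: 0 matched + 16 padded = 16 rows.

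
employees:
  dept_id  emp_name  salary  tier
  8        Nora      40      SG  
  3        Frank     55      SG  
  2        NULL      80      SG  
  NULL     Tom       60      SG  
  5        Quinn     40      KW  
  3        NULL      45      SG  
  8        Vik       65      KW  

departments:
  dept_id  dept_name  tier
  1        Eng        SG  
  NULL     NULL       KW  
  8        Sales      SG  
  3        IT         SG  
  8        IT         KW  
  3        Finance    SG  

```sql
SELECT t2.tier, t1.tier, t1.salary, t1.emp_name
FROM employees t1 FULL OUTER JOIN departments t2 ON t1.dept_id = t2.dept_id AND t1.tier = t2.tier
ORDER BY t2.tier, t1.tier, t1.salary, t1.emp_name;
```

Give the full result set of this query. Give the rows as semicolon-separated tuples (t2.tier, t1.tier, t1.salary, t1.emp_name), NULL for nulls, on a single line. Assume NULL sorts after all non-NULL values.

FULL OUTER JOIN keeps every row from both sides; unmatched rows get NULL for the other side's columns.
Matching on t1.dept_id = t2.dept_id AND t1.tier = t2.tier. A NULL in a compared column never satisfies the condition.
Matched pairs: 6; unmatched t1 rows kept: 3; unmatched t2 rows kept: 2.

(KW, KW, 65, Vik); (KW, NULL, NULL, NULL); (SG, SG, 40, Nora); (SG, SG, 45, NULL); (SG, SG, 45, NULL); (SG, SG, 55, Frank); (SG, SG, 55, Frank); (SG, NULL, NULL, NULL); (NULL, KW, 40, Quinn); (NULL, SG, 60, Tom); (NULL, SG, 80, NULL)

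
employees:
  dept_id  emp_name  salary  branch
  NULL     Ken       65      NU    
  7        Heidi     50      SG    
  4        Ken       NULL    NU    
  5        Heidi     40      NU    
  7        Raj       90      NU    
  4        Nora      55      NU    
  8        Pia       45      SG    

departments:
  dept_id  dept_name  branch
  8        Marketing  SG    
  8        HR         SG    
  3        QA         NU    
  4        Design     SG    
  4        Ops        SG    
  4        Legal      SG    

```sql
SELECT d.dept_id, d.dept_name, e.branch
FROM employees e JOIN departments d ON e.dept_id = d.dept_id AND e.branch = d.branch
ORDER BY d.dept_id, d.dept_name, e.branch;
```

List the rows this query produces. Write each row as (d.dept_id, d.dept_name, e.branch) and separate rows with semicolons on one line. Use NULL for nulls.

(8, HR, SG); (8, Marketing, SG)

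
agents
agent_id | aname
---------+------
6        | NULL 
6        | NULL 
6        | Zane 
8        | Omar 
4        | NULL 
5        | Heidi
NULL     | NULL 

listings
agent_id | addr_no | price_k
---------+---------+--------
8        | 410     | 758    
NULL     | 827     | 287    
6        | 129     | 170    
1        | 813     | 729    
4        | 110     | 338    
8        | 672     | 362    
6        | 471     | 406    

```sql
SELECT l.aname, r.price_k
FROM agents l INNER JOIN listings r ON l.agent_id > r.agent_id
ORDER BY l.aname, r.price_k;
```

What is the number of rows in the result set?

INNER JOIN keeps only pairs where the ON condition holds.
Matching on l.agent_id > r.agent_id. A NULL in a compared column never satisfies the condition.
Matched pairs: 13.
Total: 13 rows.

13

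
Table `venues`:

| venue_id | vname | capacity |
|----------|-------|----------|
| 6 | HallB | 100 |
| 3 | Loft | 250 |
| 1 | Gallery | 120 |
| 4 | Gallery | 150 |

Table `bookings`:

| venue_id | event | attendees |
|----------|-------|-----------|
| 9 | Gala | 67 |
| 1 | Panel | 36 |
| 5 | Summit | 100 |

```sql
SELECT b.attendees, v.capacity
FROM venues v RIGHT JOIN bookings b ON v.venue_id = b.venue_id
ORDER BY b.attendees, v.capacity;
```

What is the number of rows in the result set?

3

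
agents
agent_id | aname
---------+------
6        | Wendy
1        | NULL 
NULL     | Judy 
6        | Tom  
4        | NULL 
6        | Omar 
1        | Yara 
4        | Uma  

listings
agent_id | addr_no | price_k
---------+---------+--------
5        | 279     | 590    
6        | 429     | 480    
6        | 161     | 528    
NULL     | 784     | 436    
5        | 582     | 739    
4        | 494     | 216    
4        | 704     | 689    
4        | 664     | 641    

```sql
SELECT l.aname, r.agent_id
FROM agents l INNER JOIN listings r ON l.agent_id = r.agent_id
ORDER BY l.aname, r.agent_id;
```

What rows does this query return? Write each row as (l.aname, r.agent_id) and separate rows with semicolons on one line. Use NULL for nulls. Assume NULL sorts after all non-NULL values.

(Omar, 6); (Omar, 6); (Tom, 6); (Tom, 6); (Uma, 4); (Uma, 4); (Uma, 4); (Wendy, 6); (Wendy, 6); (NULL, 4); (NULL, 4); (NULL, 4)

INNER JOIN keeps only pairs where the ON condition holds.
Matching on l.agent_id = r.agent_id. A NULL in a compared column never satisfies the condition.
- l[0] agent_id=6 → 2 match(es) in r → 2 row(s).
- l[1] agent_id=1 → no match; dropped.
- l[2] agent_id=NULL → no match; dropped.
- l[3] agent_id=6 → 2 match(es) in r → 2 row(s).
- l[4] agent_id=4 → 3 match(es) in r → 3 row(s).
- l[5] agent_id=6 → 2 match(es) in r → 2 row(s).
- l[6] agent_id=1 → no match; dropped.
- l[7] agent_id=4 → 3 match(es) in r → 3 row(s).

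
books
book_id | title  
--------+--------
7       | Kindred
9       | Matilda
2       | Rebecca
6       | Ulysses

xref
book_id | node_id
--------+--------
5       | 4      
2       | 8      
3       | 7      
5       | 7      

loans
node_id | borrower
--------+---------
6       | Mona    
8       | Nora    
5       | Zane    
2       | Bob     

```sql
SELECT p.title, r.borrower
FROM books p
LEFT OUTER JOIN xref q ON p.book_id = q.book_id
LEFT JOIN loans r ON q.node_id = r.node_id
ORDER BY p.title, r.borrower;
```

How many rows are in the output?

4

Joins associate left-to-right: books LEFT JOIN xref on book_id gives 4 intermediate row(s).
Then LEFT JOIN `loans r` on node_id: each of those 4 rows is kept; rows whose q.node_id has no match in r get NULL for r's columns.
Result: 4 row(s).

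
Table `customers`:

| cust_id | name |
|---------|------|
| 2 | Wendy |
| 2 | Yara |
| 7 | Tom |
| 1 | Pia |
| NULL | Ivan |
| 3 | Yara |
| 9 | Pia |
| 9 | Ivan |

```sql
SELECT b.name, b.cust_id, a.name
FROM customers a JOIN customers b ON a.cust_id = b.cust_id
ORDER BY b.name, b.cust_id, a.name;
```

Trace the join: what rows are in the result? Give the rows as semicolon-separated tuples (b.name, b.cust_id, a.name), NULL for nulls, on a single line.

(Ivan, 9, Ivan); (Ivan, 9, Pia); (Pia, 1, Pia); (Pia, 9, Ivan); (Pia, 9, Pia); (Tom, 7, Tom); (Wendy, 2, Wendy); (Wendy, 2, Yara); (Yara, 2, Wendy); (Yara, 2, Yara); (Yara, 3, Yara)

INNER JOIN keeps only pairs where the ON condition holds.
Matching on a.cust_id = b.cust_id. A NULL in a compared column never satisfies the condition.
- a[0] cust_id=2 → 2 match(es) in b → 2 row(s).
- a[1] cust_id=2 → 2 match(es) in b → 2 row(s).
- a[2] cust_id=7 → 1 match(es) in b → 1 row(s).
- a[3] cust_id=1 → 1 match(es) in b → 1 row(s).
- a[4] cust_id=NULL → no match; dropped.
- a[5] cust_id=3 → 1 match(es) in b → 1 row(s).
- a[6] cust_id=9 → 2 match(es) in b → 2 row(s).
- a[7] cust_id=9 → 2 match(es) in b → 2 row(s).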